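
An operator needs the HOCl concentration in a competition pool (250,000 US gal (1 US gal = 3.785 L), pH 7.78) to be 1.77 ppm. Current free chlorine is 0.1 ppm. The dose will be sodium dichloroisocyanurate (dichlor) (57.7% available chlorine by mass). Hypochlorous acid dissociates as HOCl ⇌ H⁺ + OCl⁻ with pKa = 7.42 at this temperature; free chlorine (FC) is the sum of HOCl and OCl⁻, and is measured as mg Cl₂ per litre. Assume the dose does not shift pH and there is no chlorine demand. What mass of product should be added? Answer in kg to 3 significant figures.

Volume: 250,000 US gal × 3.785 L/gal = 946,250 L.
[OCl⁻]/[HOCl] = 10^(pH − pKa) = 10^(7.78 − 7.42) = 2.291; fraction as HOCl = 1/(1 + 2.291) = 0.3039.
Free chlorine required for 1.77 ppm HOCl: 1.77 / 0.3039 = 5.825 ppm.
FC to add: 5.825 − 0.1 = 5.725 mg/L as Cl₂.
Cl₂ equivalent: 5.725 mg/L × 946,250 L = 5417 g.
Product at 57.7% available Cl: 5417 / 0.577 = 9388 g.

9.39 kg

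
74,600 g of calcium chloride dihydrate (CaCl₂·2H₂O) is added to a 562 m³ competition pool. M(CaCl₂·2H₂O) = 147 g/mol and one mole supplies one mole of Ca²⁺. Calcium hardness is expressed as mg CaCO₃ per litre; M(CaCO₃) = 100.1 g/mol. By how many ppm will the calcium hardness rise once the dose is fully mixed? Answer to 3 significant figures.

Volume: 562 m³ = 562,000 L.
Moles of Ca²⁺: 74,600 g ÷ 147 g/mol = 507.5 mol.
As CaCO₃: 507.5 mol × 100.1 g/mol = 50,800 g.
Rise: 50,800 g / 562,000 L × 1000 = 90.39 mg/L.

90.4 ppm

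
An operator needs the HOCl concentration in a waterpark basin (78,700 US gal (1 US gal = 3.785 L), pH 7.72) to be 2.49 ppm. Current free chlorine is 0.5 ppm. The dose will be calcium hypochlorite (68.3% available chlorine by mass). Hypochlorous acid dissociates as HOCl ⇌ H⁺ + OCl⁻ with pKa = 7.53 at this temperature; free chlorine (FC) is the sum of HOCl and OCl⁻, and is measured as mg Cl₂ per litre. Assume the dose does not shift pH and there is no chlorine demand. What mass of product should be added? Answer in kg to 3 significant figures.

2.55 kg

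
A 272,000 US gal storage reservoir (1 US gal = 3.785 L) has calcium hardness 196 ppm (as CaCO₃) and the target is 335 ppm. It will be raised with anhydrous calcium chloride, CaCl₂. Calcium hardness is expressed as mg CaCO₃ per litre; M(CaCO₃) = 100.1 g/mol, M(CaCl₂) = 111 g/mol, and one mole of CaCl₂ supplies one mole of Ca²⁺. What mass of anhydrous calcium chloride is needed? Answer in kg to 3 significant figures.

159 kg

Volume: 272,000 US gal × 3.785 L/gal = 1,029,520 L.
Hardness to add: (335 − 196) = 139 mg/L as CaCO₃ × 1,029,520 L = 143,100 g as CaCO₃.
Moles of Ca²⁺ (1 mol Ca²⁺ ≡ 1 mol CaCO₃): 143,100 / 100.1 g/mol = 1430 mol.
Mass of CaCl₂: 1430 × 111 = 158,700 g.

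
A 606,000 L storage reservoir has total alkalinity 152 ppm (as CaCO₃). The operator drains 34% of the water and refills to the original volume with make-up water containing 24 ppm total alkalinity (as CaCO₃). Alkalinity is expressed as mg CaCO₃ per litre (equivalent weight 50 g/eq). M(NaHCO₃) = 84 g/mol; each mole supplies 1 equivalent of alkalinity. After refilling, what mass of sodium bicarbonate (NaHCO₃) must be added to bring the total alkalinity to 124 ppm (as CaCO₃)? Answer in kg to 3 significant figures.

15.8 kg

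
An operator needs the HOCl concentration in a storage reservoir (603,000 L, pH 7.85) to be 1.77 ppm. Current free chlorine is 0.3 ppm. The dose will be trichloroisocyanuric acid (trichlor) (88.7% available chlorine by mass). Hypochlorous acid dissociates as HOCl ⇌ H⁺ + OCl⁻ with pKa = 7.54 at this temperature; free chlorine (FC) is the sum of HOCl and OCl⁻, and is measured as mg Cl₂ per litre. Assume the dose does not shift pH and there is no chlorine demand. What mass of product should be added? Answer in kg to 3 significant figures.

[OCl⁻]/[HOCl] = 10^(pH − pKa) = 10^(7.85 − 7.54) = 2.042; fraction as HOCl = 1/(1 + 2.042) = 0.3288.
Free chlorine required for 1.77 ppm HOCl: 1.77 / 0.3288 = 5.384 ppm.
FC to add: 5.384 − 0.3 = 5.084 mg/L as Cl₂.
Cl₂ equivalent: 5.084 mg/L × 603,000 L = 3066 g.
Product at 88.7% available Cl: 3066 / 0.887 = 3456 g.

3.46 kg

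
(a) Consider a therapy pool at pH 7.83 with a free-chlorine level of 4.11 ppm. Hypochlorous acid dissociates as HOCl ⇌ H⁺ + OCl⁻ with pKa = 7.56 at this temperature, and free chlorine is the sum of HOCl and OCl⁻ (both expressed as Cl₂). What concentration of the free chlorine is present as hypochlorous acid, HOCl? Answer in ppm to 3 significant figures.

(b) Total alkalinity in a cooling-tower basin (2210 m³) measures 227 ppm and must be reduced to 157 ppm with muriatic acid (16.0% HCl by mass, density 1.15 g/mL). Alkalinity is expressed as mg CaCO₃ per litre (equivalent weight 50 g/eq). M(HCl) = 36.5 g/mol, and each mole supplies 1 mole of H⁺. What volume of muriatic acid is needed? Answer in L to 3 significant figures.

(a) 1.44 ppm; (b) 614 L

(a) [OCl⁻]/[HOCl] = 10^(pH − pKa) = 10^(7.83 − 7.56) = 10^0.27 = 1.862.
(a) Fraction as HOCl = 1 / (1 + 1.862) = 0.3494.
(a) HOCl = 0.3494 × 4.11 ppm = 1.436 ppm.

(b) Volume: 2210 m³ = 2,210,000 L.
(b) Alkalinity to neutralize: (227 − 157) = 70 mg/L as CaCO₃ × 2,210,000 L = 154,700 g as CaCO₃.
(b) Equivalents of H⁺ required: 154,700 ÷ 50 g/eq = 3094 eq = 3094 mol HCl.
(b) Mass of HCl: 3094 × 36.5 = 112,900 g.
(b) Mass of 16.0% solution: 112,900 / 0.16 = 705,800 g.
(b) Volume: 705,800 g ÷ 1.15 g/mL = 613,800 mL.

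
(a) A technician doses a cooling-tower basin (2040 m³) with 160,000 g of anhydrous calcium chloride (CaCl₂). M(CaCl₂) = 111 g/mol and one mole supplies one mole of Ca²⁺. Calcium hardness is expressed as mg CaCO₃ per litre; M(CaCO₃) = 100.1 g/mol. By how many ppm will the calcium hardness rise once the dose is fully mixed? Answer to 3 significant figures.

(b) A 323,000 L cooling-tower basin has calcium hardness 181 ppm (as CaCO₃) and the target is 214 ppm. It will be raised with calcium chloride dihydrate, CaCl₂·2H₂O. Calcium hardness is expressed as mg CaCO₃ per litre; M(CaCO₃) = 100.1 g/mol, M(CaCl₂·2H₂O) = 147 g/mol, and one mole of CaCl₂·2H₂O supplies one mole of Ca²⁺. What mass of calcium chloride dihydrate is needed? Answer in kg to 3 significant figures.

(a) 70.7 ppm; (b) 15.7 kg

(a) Volume: 2040 m³ = 2,040,000 L.
(a) Moles of Ca²⁺: 160,000 g ÷ 111 g/mol = 1441 mol.
(a) As CaCO₃: 1441 mol × 100.1 g/mol = 144,300 g.
(a) Rise: 144,300 g / 2,040,000 L × 1000 = 70.73 mg/L.

(b) Hardness to add: (214 − 181) = 33 mg/L as CaCO₃ × 323,000 L = 10,660 g as CaCO₃.
(b) Moles of Ca²⁺ (1 mol Ca²⁺ ≡ 1 mol CaCO₃): 10,660 / 100.1 g/mol = 106.5 mol.
(b) Mass of CaCl₂·2H₂O: 106.5 × 147 = 15,650 g.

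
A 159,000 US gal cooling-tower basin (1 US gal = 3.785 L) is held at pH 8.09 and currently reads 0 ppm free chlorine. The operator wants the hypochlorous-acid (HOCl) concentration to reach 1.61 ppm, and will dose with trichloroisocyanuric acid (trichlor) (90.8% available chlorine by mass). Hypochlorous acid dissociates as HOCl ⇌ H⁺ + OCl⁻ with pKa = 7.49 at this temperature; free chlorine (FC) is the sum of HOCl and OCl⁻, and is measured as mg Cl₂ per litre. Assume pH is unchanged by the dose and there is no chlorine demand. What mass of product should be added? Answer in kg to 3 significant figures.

5.32 kg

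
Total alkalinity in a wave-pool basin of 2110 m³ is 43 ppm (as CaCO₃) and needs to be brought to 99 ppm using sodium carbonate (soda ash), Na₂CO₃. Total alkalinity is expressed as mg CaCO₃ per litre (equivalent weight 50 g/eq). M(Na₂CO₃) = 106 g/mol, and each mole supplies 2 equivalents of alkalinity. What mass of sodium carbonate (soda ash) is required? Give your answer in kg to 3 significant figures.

Volume: 2110 m³ = 2,110,000 L.
Alkalinity to add: (99 − 43) = 56 mg/L as CaCO₃ × 2,110,000 L = 118,200 g as CaCO₃.
Equivalents: 118,200 g ÷ 50 g/eq = 2363 eq.
Each mole of Na₂CO₃ supplies 2 eq, so 2363 / 2 = 1182 mol.
Mass: 1182 mol × 106 g/mol = 125,200 g.

125 kg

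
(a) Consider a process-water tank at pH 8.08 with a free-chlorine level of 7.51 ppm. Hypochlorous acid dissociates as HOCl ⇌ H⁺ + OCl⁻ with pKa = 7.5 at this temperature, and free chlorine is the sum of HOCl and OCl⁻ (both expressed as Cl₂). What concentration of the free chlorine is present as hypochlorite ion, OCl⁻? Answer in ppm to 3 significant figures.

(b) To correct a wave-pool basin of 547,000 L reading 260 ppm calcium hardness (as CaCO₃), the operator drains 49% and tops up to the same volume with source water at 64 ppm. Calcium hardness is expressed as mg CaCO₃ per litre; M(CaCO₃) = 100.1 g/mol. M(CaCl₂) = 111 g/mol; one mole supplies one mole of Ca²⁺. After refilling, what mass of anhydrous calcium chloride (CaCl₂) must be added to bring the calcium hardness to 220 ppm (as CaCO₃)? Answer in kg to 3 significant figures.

(a) 5.95 ppm; (b) 34.0 kg

(a) [OCl⁻]/[HOCl] = 10^(pH − pKa) = 10^(8.08 − 7.5) = 10^0.58 = 3.802.
(a) Fraction as HOCl = 1 / (1 + 3.802) = 0.2083.
(a) OCl⁻ = (1 − 0.2083) × 7.51 ppm = 5.946 ppm.

(b) After draining 49% and refilling: 260 × 0.51 + 64 × 0.49 = 163.96 ppm.
(b) Deficit to target: 220 − 163.96 = 56.04 mg/L.
(b) As CaCO₃: 56.04 mg/L × 547,000 L = 30,650 g; ÷ 100.1 = 306.2 mol Ca²⁺.
(b) Mass: 306.2 × 111 = 33,990 g.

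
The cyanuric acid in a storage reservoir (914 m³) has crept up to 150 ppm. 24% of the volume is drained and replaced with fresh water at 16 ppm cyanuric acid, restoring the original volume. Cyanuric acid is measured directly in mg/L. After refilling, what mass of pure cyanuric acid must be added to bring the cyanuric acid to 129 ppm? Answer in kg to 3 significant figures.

Volume: 914 m³ = 914,000 L.
After draining 24% and refilling: 150 × 0.76 + 16 × 0.24 = 117.84 ppm.
Deficit to target: 129 − 117.84 = 11.16 mg/L.
Mass: 11.16 mg/L × 914,000 L = 10,200 g cyanuric acid.

10.2 kg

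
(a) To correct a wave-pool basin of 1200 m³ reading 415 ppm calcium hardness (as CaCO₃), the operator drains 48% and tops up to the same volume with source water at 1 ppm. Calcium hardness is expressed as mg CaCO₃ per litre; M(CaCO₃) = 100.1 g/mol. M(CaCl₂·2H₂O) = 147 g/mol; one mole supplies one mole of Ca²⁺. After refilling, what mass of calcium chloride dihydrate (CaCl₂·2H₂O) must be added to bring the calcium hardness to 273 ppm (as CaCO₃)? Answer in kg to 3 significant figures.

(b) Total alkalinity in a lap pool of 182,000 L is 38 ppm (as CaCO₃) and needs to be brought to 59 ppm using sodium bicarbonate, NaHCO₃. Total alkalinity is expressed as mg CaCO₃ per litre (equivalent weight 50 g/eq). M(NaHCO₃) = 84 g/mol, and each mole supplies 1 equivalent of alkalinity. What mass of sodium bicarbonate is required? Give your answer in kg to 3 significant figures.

(a) Volume: 1200 m³ = 1,200,000 L.
(a) After draining 48% and refilling: 415 × 0.52 + 1 × 0.48 = 216.28 ppm.
(a) Deficit to target: 273 − 216.28 = 56.72 mg/L.
(a) As CaCO₃: 56.72 mg/L × 1,200,000 L = 68,060 g; ÷ 100.1 = 680 mol Ca²⁺.
(a) Mass: 680 × 147 = 99,950 g.

(b) Alkalinity to add: (59 − 38) = 21 mg/L as CaCO₃ × 182,000 L = 3822 g as CaCO₃.
(b) Equivalents: 3822 g ÷ 50 g/eq = 76.44 eq.
(b) NaHCO₃ supplies 1 eq per mole → 76.44 mol.
(b) Mass: 76.44 mol × 84 g/mol = 6421 g.

(a) 100 kg; (b) 6.42 kg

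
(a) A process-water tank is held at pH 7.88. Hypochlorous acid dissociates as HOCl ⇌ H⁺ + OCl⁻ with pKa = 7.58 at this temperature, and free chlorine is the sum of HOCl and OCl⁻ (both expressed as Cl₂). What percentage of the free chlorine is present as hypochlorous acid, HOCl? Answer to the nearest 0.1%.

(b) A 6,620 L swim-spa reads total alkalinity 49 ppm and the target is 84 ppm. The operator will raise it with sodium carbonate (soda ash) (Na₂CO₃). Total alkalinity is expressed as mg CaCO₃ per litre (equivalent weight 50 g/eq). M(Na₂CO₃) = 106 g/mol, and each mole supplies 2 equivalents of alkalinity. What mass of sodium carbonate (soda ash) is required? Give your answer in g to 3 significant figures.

(a) 33.4%; (b) 246 g

(a) [OCl⁻]/[HOCl] = 10^(pH − pKa) = 10^(7.88 − 7.58) = 10^0.30 = 1.995.
(a) Fraction as HOCl = 1 / (1 + 1.995) = 0.3339.

(b) Alkalinity to add: (84 − 49) = 35 mg/L as CaCO₃ × 6,620 L = 231.7 g as CaCO₃.
(b) Equivalents: 231.7 g ÷ 50 g/eq = 4.634 eq.
(b) Each mole of Na₂CO₃ supplies 2 eq, so 4.634 / 2 = 2.317 mol.
(b) Mass: 2.317 mol × 106 g/mol = 245.6 g.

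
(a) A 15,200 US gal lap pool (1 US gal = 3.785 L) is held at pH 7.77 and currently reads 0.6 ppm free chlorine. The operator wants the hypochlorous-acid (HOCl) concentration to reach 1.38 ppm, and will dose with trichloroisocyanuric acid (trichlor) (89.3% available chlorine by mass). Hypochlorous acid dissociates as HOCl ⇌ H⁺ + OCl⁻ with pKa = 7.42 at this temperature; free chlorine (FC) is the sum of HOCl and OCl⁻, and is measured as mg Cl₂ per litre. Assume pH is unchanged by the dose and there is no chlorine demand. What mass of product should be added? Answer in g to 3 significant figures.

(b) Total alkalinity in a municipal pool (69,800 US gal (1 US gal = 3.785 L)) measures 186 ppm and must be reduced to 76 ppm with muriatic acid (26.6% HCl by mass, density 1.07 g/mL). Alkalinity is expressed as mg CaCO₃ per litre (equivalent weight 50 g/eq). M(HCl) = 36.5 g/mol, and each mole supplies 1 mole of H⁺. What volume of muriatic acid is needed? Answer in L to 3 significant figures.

(a) Volume: 15,200 US gal × 3.785 L/gal = 57,532 L.
(a) [OCl⁻]/[HOCl] = 10^(pH − pKa) = 10^(7.77 − 7.42) = 2.239; fraction as HOCl = 1/(1 + 2.239) = 0.3088.
(a) Free chlorine required for 1.38 ppm HOCl: 1.38 / 0.3088 = 4.469 ppm.
(a) FC to add: 4.469 − 0.6 = 3.869 mg/L as Cl₂.
(a) Cl₂ equivalent: 3.869 mg/L × 57,532 L = 222.6 g.
(a) Product at 89.3% available Cl: 222.6 / 0.893 = 249.3 g.

(b) Volume: 69,800 US gal × 3.785 L/gal = 264,193 L.
(b) Alkalinity to neutralize: (186 − 76) = 110 mg/L as CaCO₃ × 264,193 L = 29,060 g as CaCO₃.
(b) Equivalents of H⁺ required: 29,060 ÷ 50 g/eq = 581.2 eq = 581.2 mol HCl.
(b) Mass of HCl: 581.2 × 36.5 = 21,210 g.
(b) Mass of 26.6% solution: 21,210 / 0.266 = 79,750 g.
(b) Volume: 79,750 g ÷ 1.07 g/mL = 74,540 mL.

(a) 249 g; (b) 74.5 L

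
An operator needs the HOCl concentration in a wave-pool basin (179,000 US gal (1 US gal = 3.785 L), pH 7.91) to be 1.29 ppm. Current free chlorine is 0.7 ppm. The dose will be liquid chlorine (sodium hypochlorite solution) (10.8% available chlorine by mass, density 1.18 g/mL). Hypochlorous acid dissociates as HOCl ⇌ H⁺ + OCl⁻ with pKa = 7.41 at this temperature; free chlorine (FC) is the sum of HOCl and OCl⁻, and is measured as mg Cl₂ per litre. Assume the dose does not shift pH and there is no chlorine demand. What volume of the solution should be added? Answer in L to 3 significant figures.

Volume: 179,000 US gal × 3.785 L/gal = 677,515 L.
[OCl⁻]/[HOCl] = 10^(pH − pKa) = 10^(7.91 − 7.41) = 3.162; fraction as HOCl = 1/(1 + 3.162) = 0.2403.
Free chlorine required for 1.29 ppm HOCl: 1.29 / 0.2403 = 5.369 ppm.
FC to add: 5.369 − 0.7 = 4.669 mg/L as Cl₂.
Cl₂ equivalent: 4.669 mg/L × 677,515 L = 3164 g.
Product at 10.8% available Cl: 3164 / 0.108 = 29,290 g.
Volume: 29,290 g ÷ 1.18 g/mL = 24,820 mL.

24.8 L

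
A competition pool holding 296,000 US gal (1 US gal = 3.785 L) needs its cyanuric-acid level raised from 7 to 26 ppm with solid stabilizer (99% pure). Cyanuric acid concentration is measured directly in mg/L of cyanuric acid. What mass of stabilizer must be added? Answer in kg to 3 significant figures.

21.5 kg

Volume: 296,000 US gal × 3.785 L/gal = 1,120,360 L.
CYA to add: (26 − 7) = 19 mg/L × 1,120,360 L = 21,290 g cyanuric acid.
At 99% purity: 21,290 / 0.99 = 21,500 g product.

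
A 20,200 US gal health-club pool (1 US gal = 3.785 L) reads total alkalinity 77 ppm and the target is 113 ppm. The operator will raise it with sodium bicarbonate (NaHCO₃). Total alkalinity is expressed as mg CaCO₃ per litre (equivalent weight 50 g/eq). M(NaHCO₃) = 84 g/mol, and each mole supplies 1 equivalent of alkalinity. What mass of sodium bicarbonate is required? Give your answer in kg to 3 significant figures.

Volume: 20,200 US gal × 3.785 L/gal = 76,457 L.
Alkalinity to add: (113 − 77) = 36 mg/L as CaCO₃ × 76,457 L = 2752 g as CaCO₃.
Equivalents: 2752 g ÷ 50 g/eq = 55.05 eq.
NaHCO₃ supplies 1 eq per mole → 55.05 mol.
Mass: 55.05 mol × 84 g/mol = 4624 g.

4.62 kg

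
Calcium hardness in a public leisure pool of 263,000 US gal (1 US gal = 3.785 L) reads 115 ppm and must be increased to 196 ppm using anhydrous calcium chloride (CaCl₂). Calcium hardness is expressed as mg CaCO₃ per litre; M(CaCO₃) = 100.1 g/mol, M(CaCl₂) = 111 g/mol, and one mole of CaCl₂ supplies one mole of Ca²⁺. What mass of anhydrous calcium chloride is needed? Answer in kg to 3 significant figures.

Volume: 263,000 US gal × 3.785 L/gal = 995,455 L.
Hardness to add: (196 − 115) = 81 mg/L as CaCO₃ × 995,455 L = 80,630 g as CaCO₃.
Moles of Ca²⁺ (1 mol Ca²⁺ ≡ 1 mol CaCO₃): 80,630 / 100.1 g/mol = 805.5 mol.
Mass of CaCl₂: 805.5 × 111 = 89,410 g.

89.4 kg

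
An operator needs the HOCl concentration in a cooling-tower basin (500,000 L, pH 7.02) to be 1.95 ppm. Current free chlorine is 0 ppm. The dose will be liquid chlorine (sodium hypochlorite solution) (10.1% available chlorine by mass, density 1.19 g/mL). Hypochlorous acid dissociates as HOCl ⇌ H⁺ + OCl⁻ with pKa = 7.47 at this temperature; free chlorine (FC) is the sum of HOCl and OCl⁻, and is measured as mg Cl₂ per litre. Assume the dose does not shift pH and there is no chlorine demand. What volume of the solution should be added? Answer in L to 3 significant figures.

[OCl⁻]/[HOCl] = 10^(pH − pKa) = 10^(7.02 − 7.47) = 0.3548; fraction as HOCl = 1/(1 + 0.3548) = 0.7381.
Free chlorine required for 1.95 ppm HOCl: 1.95 / 0.7381 = 2.642 ppm.
FC to add: 2.642 − 0 = 2.642 mg/L as Cl₂.
Cl₂ equivalent: 2.642 mg/L × 500,000 L = 1321 g.
Product at 10.1% available Cl: 1321 / 0.101 = 13,080 g.
Volume: 13,080 g ÷ 1.19 g/mL = 10,990 mL.

11.0 L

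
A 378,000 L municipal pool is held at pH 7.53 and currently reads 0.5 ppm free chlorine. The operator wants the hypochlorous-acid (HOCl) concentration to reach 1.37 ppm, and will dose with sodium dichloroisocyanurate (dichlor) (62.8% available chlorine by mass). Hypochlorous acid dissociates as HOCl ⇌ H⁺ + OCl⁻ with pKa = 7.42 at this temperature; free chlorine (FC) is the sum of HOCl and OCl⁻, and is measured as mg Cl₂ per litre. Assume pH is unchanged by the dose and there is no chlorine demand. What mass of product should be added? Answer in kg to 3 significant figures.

[OCl⁻]/[HOCl] = 10^(pH − pKa) = 10^(7.53 − 7.42) = 1.288; fraction as HOCl = 1/(1 + 1.288) = 0.437.
Free chlorine required for 1.37 ppm HOCl: 1.37 / 0.437 = 3.135 ppm.
FC to add: 3.135 − 0.5 = 2.635 mg/L as Cl₂.
Cl₂ equivalent: 2.635 mg/L × 378,000 L = 996 g.
Product at 62.8% available Cl: 996 / 0.628 = 1586 g.

1.59 kg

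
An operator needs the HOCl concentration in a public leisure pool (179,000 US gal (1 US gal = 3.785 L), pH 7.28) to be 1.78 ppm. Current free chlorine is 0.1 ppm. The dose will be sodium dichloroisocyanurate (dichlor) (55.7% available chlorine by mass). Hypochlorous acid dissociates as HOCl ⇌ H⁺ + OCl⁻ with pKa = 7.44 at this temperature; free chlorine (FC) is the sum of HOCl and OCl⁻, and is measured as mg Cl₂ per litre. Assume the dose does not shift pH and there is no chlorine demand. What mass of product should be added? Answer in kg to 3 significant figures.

3.54 kg

Volume: 179,000 US gal × 3.785 L/gal = 677,515 L.
[OCl⁻]/[HOCl] = 10^(pH − pKa) = 10^(7.28 − 7.44) = 0.6918; fraction as HOCl = 1/(1 + 0.6918) = 0.5911.
Free chlorine required for 1.78 ppm HOCl: 1.78 / 0.5911 = 3.011 ppm.
FC to add: 3.011 − 0.1 = 2.911 mg/L as Cl₂.
Cl₂ equivalent: 2.911 mg/L × 677,515 L = 1973 g.
Product at 55.7% available Cl: 1973 / 0.557 = 3541 g.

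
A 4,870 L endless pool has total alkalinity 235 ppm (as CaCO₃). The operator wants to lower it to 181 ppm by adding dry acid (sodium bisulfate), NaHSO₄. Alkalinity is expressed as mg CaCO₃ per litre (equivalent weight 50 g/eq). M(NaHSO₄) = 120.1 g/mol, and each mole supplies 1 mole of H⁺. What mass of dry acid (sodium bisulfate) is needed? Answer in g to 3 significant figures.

Alkalinity to neutralize: (235 − 181) = 54 mg/L as CaCO₃ × 4,870 L = 263 g as CaCO₃.
Equivalents of H⁺ required: 263 ÷ 50 g/eq = 5.26 eq = 5.26 mol NaHSO₄.
Mass of NaHSO₄: 5.26 × 120.1 = 631.7 g.

632 g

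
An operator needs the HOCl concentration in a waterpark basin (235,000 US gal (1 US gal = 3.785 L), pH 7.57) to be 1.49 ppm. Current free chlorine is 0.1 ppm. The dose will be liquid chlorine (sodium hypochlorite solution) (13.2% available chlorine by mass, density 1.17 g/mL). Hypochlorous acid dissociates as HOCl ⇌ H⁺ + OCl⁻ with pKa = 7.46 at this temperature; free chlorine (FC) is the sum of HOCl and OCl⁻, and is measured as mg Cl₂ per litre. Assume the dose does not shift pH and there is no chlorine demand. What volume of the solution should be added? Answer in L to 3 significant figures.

19.1 L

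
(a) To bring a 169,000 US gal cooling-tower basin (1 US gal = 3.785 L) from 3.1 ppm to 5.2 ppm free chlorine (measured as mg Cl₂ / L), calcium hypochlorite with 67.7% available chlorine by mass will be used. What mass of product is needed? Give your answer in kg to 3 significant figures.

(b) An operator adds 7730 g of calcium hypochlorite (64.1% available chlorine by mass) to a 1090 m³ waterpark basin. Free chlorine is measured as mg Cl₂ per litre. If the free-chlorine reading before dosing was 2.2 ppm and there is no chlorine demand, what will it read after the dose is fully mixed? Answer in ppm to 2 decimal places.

(a) Volume: 169,000 US gal × 3.785 L/gal = 639,665 L.
(a) Chlorine deficit: 5.2 − 3.1 = 2.1 ppm = 2.1 mg/L as Cl₂.
(a) Cl₂ equivalent needed: 2.1 mg/L × 639,665 L = 1,343,000 mg = 1343 g.
(a) Product at 67.7% available chlorine: 1343 / 0.677 = 1984 g.

(b) Volume: 1090 m³ = 1,090,000 L.
(b) Available chlorine delivered: 7730 g × 0.641 = 4955 g as Cl₂.
(b) Concentration rise: 4955 g / 1,090,000 L = 4.546 mg/L = 4.55 ppm.
(b) Final FC: 2.2 + 4.55 = 6.75 ppm.

(a) 1.98 kg; (b) 6.75 ppm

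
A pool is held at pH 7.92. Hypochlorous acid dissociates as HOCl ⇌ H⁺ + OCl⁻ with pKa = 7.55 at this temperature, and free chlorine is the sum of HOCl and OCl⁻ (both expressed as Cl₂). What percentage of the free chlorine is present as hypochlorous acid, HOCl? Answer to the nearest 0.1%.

[OCl⁻]/[HOCl] = 10^(pH − pKa) = 10^(7.92 − 7.55) = 10^0.37 = 2.344.
Fraction as HOCl = 1 / (1 + 2.344) = 0.299.

29.9%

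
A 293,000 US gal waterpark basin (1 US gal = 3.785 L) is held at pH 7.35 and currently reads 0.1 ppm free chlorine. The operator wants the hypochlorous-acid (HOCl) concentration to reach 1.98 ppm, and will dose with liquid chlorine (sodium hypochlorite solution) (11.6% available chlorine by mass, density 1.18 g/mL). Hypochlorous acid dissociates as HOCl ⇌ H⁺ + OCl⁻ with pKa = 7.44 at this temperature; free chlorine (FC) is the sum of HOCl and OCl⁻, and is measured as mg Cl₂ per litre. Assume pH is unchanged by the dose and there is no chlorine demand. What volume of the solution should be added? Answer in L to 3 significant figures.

28.3 L

Volume: 293,000 US gal × 3.785 L/gal = 1,109,005 L.
[OCl⁻]/[HOCl] = 10^(pH − pKa) = 10^(7.35 − 7.44) = 0.8128; fraction as HOCl = 1/(1 + 0.8128) = 0.5516.
Free chlorine required for 1.98 ppm HOCl: 1.98 / 0.5516 = 3.589 ppm.
FC to add: 3.589 − 0.1 = 3.489 mg/L as Cl₂.
Cl₂ equivalent: 3.489 mg/L × 1,109,005 L = 3870 g.
Product at 11.6% available Cl: 3870 / 0.116 = 33,360 g.
Volume: 33,360 g ÷ 1.18 g/mL = 28,270 mL.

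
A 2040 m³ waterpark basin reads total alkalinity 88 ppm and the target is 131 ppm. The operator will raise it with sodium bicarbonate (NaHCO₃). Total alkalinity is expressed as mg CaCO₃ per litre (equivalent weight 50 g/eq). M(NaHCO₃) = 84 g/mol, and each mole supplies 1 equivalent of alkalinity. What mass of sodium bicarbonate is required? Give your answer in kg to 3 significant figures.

Volume: 2040 m³ = 2,040,000 L.
Alkalinity to add: (131 − 88) = 43 mg/L as CaCO₃ × 2,040,000 L = 87,720 g as CaCO₃.
Equivalents: 87,720 g ÷ 50 g/eq = 1754 eq.
NaHCO₃ supplies 1 eq per mole → 1754 mol.
Mass: 1754 mol × 84 g/mol = 147,400 g.

147 kg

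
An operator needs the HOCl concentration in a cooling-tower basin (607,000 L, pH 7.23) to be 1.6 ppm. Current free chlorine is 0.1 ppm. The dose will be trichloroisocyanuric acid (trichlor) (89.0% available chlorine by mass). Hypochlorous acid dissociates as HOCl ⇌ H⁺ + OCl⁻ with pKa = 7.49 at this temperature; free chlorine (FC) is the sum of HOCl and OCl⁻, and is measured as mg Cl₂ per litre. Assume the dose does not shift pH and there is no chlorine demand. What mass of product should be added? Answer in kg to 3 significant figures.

[OCl⁻]/[HOCl] = 10^(pH − pKa) = 10^(7.23 − 7.49) = 0.5495; fraction as HOCl = 1/(1 + 0.5495) = 0.6454.
Free chlorine required for 1.6 ppm HOCl: 1.6 / 0.6454 = 2.479 ppm.
FC to add: 2.479 − 0.1 = 2.379 mg/L as Cl₂.
Cl₂ equivalent: 2.379 mg/L × 607,000 L = 1444 g.
Product at 89.0% available Cl: 1444 / 0.89 = 1623 g.

1.62 kg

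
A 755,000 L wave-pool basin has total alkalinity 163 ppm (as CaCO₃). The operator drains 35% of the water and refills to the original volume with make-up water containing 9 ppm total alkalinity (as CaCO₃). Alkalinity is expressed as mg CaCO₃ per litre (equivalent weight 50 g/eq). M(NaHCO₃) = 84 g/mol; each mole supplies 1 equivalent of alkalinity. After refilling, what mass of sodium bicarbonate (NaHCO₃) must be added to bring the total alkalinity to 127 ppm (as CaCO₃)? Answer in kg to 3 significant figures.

After draining 35% and refilling: 163 × 0.65 + 9 × 0.35 = 109.1 ppm.
Deficit to target: 127 − 109.1 = 17.9 mg/L.
As CaCO₃: 17.9 mg/L × 755,000 L = 13,510 g; ÷ 50 g/eq ÷ 1 = 270.3 mol NaHCO₃.
Mass: 270.3 × 84 = 22,700 g.

22.7 kg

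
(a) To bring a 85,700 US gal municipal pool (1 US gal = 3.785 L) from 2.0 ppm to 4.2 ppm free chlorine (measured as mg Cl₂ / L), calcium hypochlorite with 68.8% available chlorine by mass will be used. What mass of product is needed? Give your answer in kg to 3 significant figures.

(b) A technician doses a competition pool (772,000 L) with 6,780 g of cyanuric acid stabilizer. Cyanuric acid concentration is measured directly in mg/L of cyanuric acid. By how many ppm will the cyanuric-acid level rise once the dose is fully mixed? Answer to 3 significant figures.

(a) 1.04 kg; (b) 8.78 ppm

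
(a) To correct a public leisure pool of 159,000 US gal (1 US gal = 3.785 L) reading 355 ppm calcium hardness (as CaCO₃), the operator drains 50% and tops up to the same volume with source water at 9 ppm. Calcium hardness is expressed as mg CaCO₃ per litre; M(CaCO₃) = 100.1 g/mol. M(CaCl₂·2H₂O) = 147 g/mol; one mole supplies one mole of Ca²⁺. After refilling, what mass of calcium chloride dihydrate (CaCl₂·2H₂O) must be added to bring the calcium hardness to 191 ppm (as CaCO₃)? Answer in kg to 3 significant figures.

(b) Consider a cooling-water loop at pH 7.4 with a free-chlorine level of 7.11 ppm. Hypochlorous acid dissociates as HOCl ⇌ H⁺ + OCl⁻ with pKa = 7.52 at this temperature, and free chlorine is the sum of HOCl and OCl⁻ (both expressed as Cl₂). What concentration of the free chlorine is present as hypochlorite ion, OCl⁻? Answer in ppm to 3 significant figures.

(a) Volume: 159,000 US gal × 3.785 L/gal = 601,815 L.
(a) After draining 50% and refilling: 355 × 0.50 + 9 × 0.50 = 182 ppm.
(a) Deficit to target: 191 − 182 = 9 mg/L.
(a) As CaCO₃: 9 mg/L × 601,815 L = 5416 g; ÷ 100.1 = 54.11 mol Ca²⁺.
(a) Mass: 54.11 × 147 = 7954 g.

(b) [OCl⁻]/[HOCl] = 10^(pH − pKa) = 10^(7.4 − 7.52) = 10^-0.12 = 0.7586.
(b) Fraction as HOCl = 1 / (1 + 0.7586) = 0.5686.
(b) OCl⁻ = (1 − 0.5686) × 7.11 ppm = 3.067 ppm.

(a) 7.95 kg; (b) 3.07 ppm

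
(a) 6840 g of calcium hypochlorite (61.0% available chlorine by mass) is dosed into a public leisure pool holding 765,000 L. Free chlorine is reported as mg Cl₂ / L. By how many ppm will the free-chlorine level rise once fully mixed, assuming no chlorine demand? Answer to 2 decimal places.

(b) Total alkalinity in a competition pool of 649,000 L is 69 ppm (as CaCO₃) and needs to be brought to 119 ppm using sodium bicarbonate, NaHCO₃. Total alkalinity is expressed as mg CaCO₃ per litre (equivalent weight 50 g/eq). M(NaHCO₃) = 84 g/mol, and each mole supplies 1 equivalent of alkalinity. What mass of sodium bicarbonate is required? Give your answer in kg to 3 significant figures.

(a) Available chlorine delivered: 6840 g × 0.61 = 4172 g as Cl₂.
(a) Concentration rise: 4172 g / 765,000 L = 5.454 mg/L = 5.45 ppm.

(b) Alkalinity to add: (119 − 69) = 50 mg/L as CaCO₃ × 649,000 L = 32,450 g as CaCO₃.
(b) Equivalents: 32,450 g ÷ 50 g/eq = 649 eq.
(b) NaHCO₃ supplies 1 eq per mole → 649 mol.
(b) Mass: 649 mol × 84 g/mol = 54,520 g.

(a) 5.45 ppm; (b) 54.5 kg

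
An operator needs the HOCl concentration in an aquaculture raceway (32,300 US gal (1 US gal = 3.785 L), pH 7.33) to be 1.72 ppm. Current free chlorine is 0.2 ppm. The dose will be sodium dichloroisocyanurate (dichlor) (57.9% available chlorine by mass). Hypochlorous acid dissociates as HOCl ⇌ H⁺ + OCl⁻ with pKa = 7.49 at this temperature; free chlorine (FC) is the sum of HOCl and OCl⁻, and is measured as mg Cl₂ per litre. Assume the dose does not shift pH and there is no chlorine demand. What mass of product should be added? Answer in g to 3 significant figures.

Volume: 32,300 US gal × 3.785 L/gal = 122,256 L.
[OCl⁻]/[HOCl] = 10^(pH − pKa) = 10^(7.33 − 7.49) = 0.6918; fraction as HOCl = 1/(1 + 0.6918) = 0.5911.
Free chlorine required for 1.72 ppm HOCl: 1.72 / 0.5911 = 2.91 ppm.
FC to add: 2.91 − 0.2 = 2.71 mg/L as Cl₂.
Cl₂ equivalent: 2.71 mg/L × 122,256 L = 331.3 g.
Product at 57.9% available Cl: 331.3 / 0.579 = 572.2 g.

572 g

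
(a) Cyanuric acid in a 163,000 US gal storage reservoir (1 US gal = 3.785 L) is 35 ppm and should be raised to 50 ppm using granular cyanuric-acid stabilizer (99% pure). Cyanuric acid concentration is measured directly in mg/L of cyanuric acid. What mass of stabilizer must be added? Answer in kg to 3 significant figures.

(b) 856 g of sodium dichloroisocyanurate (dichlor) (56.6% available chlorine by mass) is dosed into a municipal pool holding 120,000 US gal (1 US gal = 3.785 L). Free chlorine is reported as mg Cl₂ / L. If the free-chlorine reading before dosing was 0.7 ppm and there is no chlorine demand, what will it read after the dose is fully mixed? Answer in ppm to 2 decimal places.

(a) Volume: 163,000 US gal × 3.785 L/gal = 616,955 L.
(a) CYA to add: (50 − 35) = 15 mg/L × 616,955 L = 9254 g cyanuric acid.
(a) At 99% purity: 9254 / 0.99 = 9348 g product.

(b) Volume: 120,000 US gal × 3.785 L/gal = 454,200 L.
(b) Available chlorine delivered: 856 g × 0.566 = 484.5 g as Cl₂.
(b) Concentration rise: 484.5 g / 454,200 L = 1.067 mg/L = 1.07 ppm.
(b) Final FC: 0.7 + 1.07 = 1.77 ppm.

(a) 9.35 kg; (b) 1.77 ppm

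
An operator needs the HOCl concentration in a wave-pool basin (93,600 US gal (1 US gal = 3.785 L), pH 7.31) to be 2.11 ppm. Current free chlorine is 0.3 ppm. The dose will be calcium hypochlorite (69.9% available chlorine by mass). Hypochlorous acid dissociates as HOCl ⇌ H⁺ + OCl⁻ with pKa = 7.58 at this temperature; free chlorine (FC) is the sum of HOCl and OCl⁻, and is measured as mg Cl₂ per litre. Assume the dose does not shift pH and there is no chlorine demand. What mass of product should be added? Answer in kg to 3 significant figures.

1.49 kg

Volume: 93,600 US gal × 3.785 L/gal = 354,276 L.
[OCl⁻]/[HOCl] = 10^(pH − pKa) = 10^(7.31 − 7.58) = 0.537; fraction as HOCl = 1/(1 + 0.537) = 0.6506.
Free chlorine required for 2.11 ppm HOCl: 2.11 / 0.6506 = 3.243 ppm.
FC to add: 3.243 − 0.3 = 2.943 mg/L as Cl₂.
Cl₂ equivalent: 2.943 mg/L × 354,276 L = 1043 g.
Product at 69.9% available Cl: 1043 / 0.699 = 1492 g.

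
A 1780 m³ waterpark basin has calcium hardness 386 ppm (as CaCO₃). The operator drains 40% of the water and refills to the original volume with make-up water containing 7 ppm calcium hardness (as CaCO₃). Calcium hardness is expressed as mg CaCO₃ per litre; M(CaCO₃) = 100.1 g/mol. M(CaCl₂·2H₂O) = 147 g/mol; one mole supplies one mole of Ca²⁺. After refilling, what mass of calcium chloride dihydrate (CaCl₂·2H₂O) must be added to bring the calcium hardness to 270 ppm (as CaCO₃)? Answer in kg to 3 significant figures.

93.1 kg

Volume: 1780 m³ = 1,780,000 L.
After draining 40% and refilling: 386 × 0.60 + 7 × 0.40 = 234.4 ppm.
Deficit to target: 270 − 234.4 = 35.6 mg/L.
As CaCO₃: 35.6 mg/L × 1,780,000 L = 63,370 g; ÷ 100.1 = 633 mol Ca²⁺.
Mass: 633 × 147 = 93,060 g.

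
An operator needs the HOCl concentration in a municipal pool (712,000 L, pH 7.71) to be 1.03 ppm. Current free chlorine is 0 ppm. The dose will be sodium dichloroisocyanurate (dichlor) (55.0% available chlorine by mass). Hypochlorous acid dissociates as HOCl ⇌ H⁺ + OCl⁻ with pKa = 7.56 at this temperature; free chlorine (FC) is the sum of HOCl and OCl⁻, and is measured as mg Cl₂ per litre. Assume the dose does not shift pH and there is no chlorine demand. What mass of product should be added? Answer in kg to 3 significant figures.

[OCl⁻]/[HOCl] = 10^(pH − pKa) = 10^(7.71 − 7.56) = 1.413; fraction as HOCl = 1/(1 + 1.413) = 0.4145.
Free chlorine required for 1.03 ppm HOCl: 1.03 / 0.4145 = 2.485 ppm.
FC to add: 2.485 − 0 = 2.485 mg/L as Cl₂.
Cl₂ equivalent: 2.485 mg/L × 712,000 L = 1769 g.
Product at 55.0% available Cl: 1769 / 0.55 = 3217 g.

3.22 kg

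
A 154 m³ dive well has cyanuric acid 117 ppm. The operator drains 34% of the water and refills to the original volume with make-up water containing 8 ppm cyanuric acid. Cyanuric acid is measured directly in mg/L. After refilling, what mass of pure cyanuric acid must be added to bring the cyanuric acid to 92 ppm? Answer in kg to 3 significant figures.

Volume: 154 m³ = 154,000 L.
After draining 34% and refilling: 117 × 0.66 + 8 × 0.34 = 79.94 ppm.
Deficit to target: 92 − 79.94 = 12.06 mg/L.
Mass: 12.06 mg/L × 154,000 L = 1857 g cyanuric acid.

1.86 kg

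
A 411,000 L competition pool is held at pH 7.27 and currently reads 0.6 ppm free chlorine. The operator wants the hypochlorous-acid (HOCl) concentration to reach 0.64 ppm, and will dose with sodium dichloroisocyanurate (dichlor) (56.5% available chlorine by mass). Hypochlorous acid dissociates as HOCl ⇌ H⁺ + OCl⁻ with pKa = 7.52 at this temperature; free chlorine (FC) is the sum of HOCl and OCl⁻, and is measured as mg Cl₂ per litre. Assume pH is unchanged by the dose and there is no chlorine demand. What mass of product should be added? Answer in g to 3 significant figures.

291 g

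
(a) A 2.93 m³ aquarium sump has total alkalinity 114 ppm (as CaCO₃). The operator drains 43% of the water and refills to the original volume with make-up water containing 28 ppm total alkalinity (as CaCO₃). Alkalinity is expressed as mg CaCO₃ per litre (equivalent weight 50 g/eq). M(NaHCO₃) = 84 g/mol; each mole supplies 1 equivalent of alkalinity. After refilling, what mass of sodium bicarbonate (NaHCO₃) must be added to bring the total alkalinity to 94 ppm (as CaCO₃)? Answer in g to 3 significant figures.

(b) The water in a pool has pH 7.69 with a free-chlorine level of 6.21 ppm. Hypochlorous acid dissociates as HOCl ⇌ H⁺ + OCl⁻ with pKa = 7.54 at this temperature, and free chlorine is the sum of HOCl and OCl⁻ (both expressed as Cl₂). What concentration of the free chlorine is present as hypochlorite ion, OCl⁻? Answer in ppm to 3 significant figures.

(a) 83.6 g; (b) 3.64 ppm

(a) Volume: 2.93 m³ = 2,930 L.
(a) After draining 43% and refilling: 114 × 0.57 + 28 × 0.43 = 77.02 ppm.
(a) Deficit to target: 94 − 77.02 = 16.98 mg/L.
(a) As CaCO₃: 16.98 mg/L × 2,930 L = 49.75 g; ÷ 50 g/eq ÷ 1 = 0.995 mol NaHCO₃.
(a) Mass: 0.995 × 84 = 83.58 g.

(b) [OCl⁻]/[HOCl] = 10^(pH − pKa) = 10^(7.69 − 7.54) = 10^0.15 = 1.413.
(b) Fraction as HOCl = 1 / (1 + 1.413) = 0.4145.
(b) OCl⁻ = (1 − 0.4145) × 6.21 ppm = 3.636 ppm.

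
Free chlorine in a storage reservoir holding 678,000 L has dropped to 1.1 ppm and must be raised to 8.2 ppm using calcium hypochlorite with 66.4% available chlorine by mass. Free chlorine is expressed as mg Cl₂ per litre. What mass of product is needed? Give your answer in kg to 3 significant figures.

Chlorine deficit: 8.2 − 1.1 = 7.1 ppm = 7.1 mg/L as Cl₂.
Cl₂ equivalent needed: 7.1 mg/L × 678,000 L = 4,814,000 mg = 4814 g.
Product at 66.4% available chlorine: 4814 / 0.664 = 7250 g.

7.25 kg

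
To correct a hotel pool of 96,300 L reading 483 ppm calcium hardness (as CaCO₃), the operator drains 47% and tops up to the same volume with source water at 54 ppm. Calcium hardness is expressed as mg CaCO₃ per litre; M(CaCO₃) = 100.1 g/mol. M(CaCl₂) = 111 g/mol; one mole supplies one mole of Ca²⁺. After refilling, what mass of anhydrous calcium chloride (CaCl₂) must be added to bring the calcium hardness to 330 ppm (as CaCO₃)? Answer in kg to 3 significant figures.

5.19 kg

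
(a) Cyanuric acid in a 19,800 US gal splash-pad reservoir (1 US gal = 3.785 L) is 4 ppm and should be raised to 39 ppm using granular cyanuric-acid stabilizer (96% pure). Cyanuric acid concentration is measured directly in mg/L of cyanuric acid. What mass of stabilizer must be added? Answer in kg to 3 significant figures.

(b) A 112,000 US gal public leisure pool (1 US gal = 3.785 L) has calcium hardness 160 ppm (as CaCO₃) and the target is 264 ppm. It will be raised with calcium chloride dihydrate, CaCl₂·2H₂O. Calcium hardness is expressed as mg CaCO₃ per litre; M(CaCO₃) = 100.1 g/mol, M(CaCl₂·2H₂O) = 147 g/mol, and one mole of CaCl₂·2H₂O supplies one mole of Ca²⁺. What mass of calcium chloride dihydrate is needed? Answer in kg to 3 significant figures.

(a) 2.73 kg; (b) 64.7 kg

(a) Volume: 19,800 US gal × 3.785 L/gal = 74,943 L.
(a) CYA to add: (39 − 4) = 35 mg/L × 74,943 L = 2623 g cyanuric acid.
(a) At 96% purity: 2623 / 0.96 = 2732 g product.

(b) Volume: 112,000 US gal × 3.785 L/gal = 423,920 L.
(b) Hardness to add: (264 − 160) = 104 mg/L as CaCO₃ × 423,920 L = 44,090 g as CaCO₃.
(b) Moles of Ca²⁺ (1 mol Ca²⁺ ≡ 1 mol CaCO₃): 44,090 / 100.1 g/mol = 440.4 mol.
(b) Mass of CaCl₂·2H₂O: 440.4 × 147 = 64,740 g.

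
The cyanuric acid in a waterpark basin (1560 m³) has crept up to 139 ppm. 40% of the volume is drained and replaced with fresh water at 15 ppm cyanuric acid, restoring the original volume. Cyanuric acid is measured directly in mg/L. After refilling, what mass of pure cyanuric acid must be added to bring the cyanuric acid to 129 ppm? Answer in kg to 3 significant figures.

Volume: 1560 m³ = 1,560,000 L.
After draining 40% and refilling: 139 × 0.60 + 15 × 0.40 = 89.4 ppm.
Deficit to target: 129 − 89.4 = 39.6 mg/L.
Mass: 39.6 mg/L × 1,560,000 L = 61,780 g cyanuric acid.

61.8 kg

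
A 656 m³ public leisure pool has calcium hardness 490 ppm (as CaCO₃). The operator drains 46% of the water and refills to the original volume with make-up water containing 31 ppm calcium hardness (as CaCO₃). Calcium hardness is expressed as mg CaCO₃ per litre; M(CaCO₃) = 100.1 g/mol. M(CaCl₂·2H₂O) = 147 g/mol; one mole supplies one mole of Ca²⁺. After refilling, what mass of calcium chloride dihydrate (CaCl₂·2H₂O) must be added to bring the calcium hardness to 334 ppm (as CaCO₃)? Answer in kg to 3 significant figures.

53.1 kg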